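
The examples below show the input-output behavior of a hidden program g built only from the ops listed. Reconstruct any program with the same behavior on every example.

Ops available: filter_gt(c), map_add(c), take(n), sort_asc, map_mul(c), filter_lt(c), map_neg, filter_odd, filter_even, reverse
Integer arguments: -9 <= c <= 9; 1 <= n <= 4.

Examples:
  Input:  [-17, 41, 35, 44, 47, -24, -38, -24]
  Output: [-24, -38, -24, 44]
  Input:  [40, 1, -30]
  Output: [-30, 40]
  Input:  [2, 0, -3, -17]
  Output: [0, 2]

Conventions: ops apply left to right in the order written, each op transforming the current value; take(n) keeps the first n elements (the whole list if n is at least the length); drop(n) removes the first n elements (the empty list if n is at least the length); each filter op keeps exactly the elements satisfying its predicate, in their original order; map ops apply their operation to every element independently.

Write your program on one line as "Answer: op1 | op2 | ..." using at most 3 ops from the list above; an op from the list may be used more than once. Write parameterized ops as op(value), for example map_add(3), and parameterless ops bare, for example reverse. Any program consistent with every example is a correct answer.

filter_even | reverse

Check, running the answer program on each example:
  [-17, 41, 35, 44, 47, -24, -38, -24] -> [44, -24, -38, -24] -> [-24, -38, -24, 44]
  [40, 1, -30] -> [40, -30] -> [-30, 40]
  [2, 0, -3, -17] -> [2, 0] -> [0, 2]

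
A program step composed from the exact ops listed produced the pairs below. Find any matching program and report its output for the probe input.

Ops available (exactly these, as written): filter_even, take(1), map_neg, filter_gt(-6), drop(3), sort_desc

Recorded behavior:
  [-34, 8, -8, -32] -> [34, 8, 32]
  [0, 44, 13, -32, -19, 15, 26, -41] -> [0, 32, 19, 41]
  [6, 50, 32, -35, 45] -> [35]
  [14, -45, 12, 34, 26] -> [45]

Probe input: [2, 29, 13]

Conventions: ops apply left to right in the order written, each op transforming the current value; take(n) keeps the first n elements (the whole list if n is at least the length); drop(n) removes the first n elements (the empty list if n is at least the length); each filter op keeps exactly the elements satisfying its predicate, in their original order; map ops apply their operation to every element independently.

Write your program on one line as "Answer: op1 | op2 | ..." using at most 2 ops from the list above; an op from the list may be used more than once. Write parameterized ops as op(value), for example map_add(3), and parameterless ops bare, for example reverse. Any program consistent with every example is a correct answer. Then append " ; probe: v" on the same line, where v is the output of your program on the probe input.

map_neg | filter_gt(-6) ; probe: [-2]

Check, running the answer program on each example:
  [-34, 8, -8, -32] -> [34, -8, 8, 32] -> [34, 8, 32]
  [0, 44, 13, -32, -19, 15, 26, -41] -> [0, -44, -13, 32, 19, -15, -26, 41] -> [0, 32, 19, 41]
  [6, 50, 32, -35, 45] -> [-6, -50, -32, 35, -45] -> [35]
  [14, -45, 12, 34, 26] -> [-14, 45, -12, -34, -26] -> [45]
  probe: [2, 29, 13] -> [-2, -29, -13] -> [-2]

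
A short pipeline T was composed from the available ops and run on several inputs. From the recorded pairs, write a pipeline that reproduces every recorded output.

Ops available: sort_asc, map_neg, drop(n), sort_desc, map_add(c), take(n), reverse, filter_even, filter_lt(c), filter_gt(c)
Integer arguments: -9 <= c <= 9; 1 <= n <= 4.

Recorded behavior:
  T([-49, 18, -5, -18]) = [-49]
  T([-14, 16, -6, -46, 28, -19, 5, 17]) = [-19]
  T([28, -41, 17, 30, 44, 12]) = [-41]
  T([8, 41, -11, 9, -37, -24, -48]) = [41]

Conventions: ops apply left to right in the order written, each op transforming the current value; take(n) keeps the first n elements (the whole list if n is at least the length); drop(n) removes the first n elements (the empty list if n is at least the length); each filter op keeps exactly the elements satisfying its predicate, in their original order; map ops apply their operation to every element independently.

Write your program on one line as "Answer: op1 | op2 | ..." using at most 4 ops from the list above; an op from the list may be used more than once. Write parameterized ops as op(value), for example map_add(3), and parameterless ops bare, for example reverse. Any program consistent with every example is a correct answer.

map_add(5) | filter_even | map_add(-5) | take(1)

Check, running the answer program on each example:
  [-49, 18, -5, -18] -> [-44, 23, 0, -13] -> [-44, 0] -> [-49, -5] -> [-49]
  [-14, 16, -6, -46, 28, -19, 5, 17] -> [-9, 21, -1, -41, 33, -14, 10, 22] -> [-14, 10, 22] -> [-19, 5, 17] -> [-19]
  [28, -41, 17, 30, 44, 12] -> [33, -36, 22, 35, 49, 17] -> [-36, 22] -> [-41, 17] -> [-41]
  [8, 41, -11, 9, -37, -24, -48] -> [13, 46, -6, 14, -32, -19, -43] -> [46, -6, 14, -32] -> [41, -11, 9, -37] -> [41]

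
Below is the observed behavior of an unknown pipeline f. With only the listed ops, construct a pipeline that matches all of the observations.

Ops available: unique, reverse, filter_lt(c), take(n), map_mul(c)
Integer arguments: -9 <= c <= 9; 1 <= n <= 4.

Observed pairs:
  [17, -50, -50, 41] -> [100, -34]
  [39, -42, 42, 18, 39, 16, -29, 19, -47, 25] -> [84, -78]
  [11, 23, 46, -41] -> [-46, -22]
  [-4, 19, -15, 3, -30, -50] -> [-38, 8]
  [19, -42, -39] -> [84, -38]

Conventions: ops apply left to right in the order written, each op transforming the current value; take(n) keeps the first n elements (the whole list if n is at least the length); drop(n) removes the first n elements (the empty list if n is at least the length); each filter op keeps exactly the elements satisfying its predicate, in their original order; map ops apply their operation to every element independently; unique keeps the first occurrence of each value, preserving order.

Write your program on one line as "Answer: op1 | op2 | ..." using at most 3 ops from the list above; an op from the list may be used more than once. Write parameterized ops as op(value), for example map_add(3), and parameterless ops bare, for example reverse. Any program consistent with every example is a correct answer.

map_mul(-2) | take(2) | reverse

Check, running the answer program on each example:
  [17, -50, -50, 41] -> [-34, 100, 100, -82] -> [-34, 100] -> [100, -34]
  [39, -42, 42, 18, 39, 16, -29, 19, -47, 25] -> [-78, 84, -84, -36, -78, -32, 58, -38, 94, -50] -> [-78, 84] -> [84, -78]
  [11, 23, 46, -41] -> [-22, -46, -92, 82] -> [-22, -46] -> [-46, -22]
  [-4, 19, -15, 3, -30, -50] -> [8, -38, 30, -6, 60, 100] -> [8, -38] -> [-38, 8]
  [19, -42, -39] -> [-38, 84, 78] -> [-38, 84] -> [84, -38]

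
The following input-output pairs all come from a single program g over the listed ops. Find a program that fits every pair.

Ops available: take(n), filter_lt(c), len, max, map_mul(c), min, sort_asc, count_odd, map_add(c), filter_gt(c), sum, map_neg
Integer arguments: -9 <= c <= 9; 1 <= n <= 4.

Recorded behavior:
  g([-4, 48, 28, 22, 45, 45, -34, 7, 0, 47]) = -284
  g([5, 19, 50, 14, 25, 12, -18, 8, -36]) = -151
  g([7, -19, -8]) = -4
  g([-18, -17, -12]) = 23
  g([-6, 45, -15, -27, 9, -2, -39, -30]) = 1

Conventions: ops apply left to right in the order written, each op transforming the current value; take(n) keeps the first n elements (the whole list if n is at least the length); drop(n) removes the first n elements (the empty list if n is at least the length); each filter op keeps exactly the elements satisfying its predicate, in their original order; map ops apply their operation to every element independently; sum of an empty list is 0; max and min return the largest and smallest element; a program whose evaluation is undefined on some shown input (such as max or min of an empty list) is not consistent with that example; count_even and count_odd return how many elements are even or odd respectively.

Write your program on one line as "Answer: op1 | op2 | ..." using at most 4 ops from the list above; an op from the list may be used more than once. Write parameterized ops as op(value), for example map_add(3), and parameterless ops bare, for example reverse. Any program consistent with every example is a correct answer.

map_add(8) | map_neg | sum

Check, running the answer program on each example:
  [-4, 48, 28, 22, 45, 45, -34, 7, 0, 47] -> [4, 56, 36, 30, 53, 53, -26, 15, 8, 55] -> [-4, -56, -36, -30, -53, -53, 26, -15, -8, -55] -> -284
  [5, 19, 50, 14, 25, 12, -18, 8, -36] -> [13, 27, 58, 22, 33, 20, -10, 16, -28] -> [-13, -27, -58, -22, -33, -20, 10, -16, 28] -> -151
  [7, -19, -8] -> [15, -11, 0] -> [-15, 11, 0] -> -4
  [-18, -17, -12] -> [-10, -9, -4] -> [10, 9, 4] -> 23
  [-6, 45, -15, -27, 9, -2, -39, -30] -> [2, 53, -7, -19, 17, 6, -31, -22] -> [-2, -53, 7, 19, -17, -6, 31, 22] -> 1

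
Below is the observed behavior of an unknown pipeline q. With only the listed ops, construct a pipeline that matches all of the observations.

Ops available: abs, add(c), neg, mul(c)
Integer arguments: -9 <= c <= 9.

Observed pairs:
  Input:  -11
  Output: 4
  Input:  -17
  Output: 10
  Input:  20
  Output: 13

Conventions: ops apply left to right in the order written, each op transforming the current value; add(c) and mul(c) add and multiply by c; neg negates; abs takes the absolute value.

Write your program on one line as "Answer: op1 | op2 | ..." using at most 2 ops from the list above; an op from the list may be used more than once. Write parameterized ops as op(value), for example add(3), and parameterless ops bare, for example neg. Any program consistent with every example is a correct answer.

abs | add(-7)

Check, running the answer program on each example:
  -11 -> 11 -> 4
  -17 -> 17 -> 10
  20 -> 20 -> 13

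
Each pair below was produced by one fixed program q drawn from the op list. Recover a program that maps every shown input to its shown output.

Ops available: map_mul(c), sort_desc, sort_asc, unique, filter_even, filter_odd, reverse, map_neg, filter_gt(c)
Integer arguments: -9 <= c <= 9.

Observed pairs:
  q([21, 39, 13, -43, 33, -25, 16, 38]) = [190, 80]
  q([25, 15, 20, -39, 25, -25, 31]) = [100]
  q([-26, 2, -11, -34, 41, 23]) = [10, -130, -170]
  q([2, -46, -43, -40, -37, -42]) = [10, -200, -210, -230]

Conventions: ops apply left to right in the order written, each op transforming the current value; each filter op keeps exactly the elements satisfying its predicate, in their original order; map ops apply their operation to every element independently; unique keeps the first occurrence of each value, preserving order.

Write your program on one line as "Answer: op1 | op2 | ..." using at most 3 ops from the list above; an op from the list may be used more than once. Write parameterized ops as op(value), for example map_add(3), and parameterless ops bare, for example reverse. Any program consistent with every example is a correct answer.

map_mul(5) | sort_desc | filter_even

Check, running the answer program on each example:
  [21, 39, 13, -43, 33, -25, 16, 38] -> [105, 195, 65, -215, 165, -125, 80, 190] -> [195, 190, 165, 105, 80, 65, -125, -215] -> [190, 80]
  [25, 15, 20, -39, 25, -25, 31] -> [125, 75, 100, -195, 125, -125, 155] -> [155, 125, 125, 100, 75, -125, -195] -> [100]
  [-26, 2, -11, -34, 41, 23] -> [-130, 10, -55, -170, 205, 115] -> [205, 115, 10, -55, -130, -170] -> [10, -130, -170]
  [2, -46, -43, -40, -37, -42] -> [10, -230, -215, -200, -185, -210] -> [10, -185, -200, -210, -215, -230] -> [10, -200, -210, -230]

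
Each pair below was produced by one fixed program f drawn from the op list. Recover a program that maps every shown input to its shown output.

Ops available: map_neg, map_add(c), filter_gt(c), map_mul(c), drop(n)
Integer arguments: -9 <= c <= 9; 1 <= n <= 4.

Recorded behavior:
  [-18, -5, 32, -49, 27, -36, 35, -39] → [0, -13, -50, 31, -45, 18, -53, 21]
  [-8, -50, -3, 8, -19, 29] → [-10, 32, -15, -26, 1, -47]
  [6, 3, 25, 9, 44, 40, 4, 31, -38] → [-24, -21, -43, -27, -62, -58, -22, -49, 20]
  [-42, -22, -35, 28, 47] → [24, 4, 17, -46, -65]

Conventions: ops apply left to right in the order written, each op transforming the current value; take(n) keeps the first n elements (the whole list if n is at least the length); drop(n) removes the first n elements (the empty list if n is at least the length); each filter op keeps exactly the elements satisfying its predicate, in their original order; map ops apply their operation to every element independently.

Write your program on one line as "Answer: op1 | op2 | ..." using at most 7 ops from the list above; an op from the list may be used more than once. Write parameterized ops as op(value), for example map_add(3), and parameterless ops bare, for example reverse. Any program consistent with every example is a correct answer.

map_neg | map_add(-3) | map_neg | map_add(6) | map_neg | map_add(-9)

Check, running the answer program on each example:
  [-18, -5, 32, -49, 27, -36, 35, -39] -> [18, 5, -32, 49, -27, 36, -35, 39] -> [15, 2, -35, 46, -30, 33, -38, 36] -> [-15, -2, 35, -46, 30, -33, 38, -36] -> [-9, 4, 41, -40, 36, -27, 44, -30] -> [9, -4, -41, 40, -36, 27, -44, 30] -> [0, -13, -50, 31, -45, 18, -53, 21]
  [-8, -50, -3, 8, -19, 29] -> [8, 50, 3, -8, 19, -29] -> [5, 47, 0, -11, 16, -32] -> [-5, -47, 0, 11, -16, 32] -> [1, -41, 6, 17, -10, 38] -> [-1, 41, -6, -17, 10, -38] -> [-10, 32, -15, -26, 1, -47]
  [6, 3, 25, 9, 44, 40, 4, 31, -38] -> [-6, -3, -25, -9, -44, -40, -4, -31, 38] -> [-9, -6, -28, -12, -47, -43, -7, -34, 35] -> [9, 6, 28, 12, 47, 43, 7, 34, -35] -> [15, 12, 34, 18, 53, 49, 13, 40, -29] -> [-15, -12, -34, -18, -53, -49, -13, -40, 29] -> [-24, -21, -43, -27, -62, -58, -22, -49, 20]
  [-42, -22, -35, 28, 47] -> [42, 22, 35, -28, -47] -> [39, 19, 32, -31, -50] -> [-39, -19, -32, 31, 50] -> [-33, -13, -26, 37, 56] -> [33, 13, 26, -37, -56] -> [24, 4, 17, -46, -65]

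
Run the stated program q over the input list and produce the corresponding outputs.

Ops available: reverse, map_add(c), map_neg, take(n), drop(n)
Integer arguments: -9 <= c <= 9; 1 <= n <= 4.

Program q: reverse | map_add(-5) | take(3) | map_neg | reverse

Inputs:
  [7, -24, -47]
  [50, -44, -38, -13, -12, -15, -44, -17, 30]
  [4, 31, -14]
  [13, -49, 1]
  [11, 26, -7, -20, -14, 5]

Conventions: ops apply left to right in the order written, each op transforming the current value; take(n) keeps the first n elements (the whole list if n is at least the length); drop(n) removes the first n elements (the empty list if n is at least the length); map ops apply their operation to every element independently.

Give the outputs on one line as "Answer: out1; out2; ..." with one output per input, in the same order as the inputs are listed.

Execution, op by op:
  [7, -24, -47] -> [-47, -24, 7] -> [-52, -29, 2] -> [-52, -29, 2] -> [52, 29, -2] -> [-2, 29, 52]
  [50, -44, -38, -13, -12, -15, -44, -17, 30] -> [30, -17, -44, -15, -12, -13, -38, -44, 50] -> [25, -22, -49, -20, -17, -18, -43, -49, 45] -> [25, -22, -49] -> [-25, 22, 49] -> [49, 22, -25]
  [4, 31, -14] -> [-14, 31, 4] -> [-19, 26, -1] -> [-19, 26, -1] -> [19, -26, 1] -> [1, -26, 19]
  [13, -49, 1] -> [1, -49, 13] -> [-4, -54, 8] -> [-4, -54, 8] -> [4, 54, -8] -> [-8, 54, 4]
  [11, 26, -7, -20, -14, 5] -> [5, -14, -20, -7, 26, 11] -> [0, -19, -25, -12, 21, 6] -> [0, -19, -25] -> [0, 19, 25] -> [25, 19, 0]

[-2, 29, 52]; [49, 22, -25]; [1, -26, 19]; [-8, 54, 4]; [25, 19, 0]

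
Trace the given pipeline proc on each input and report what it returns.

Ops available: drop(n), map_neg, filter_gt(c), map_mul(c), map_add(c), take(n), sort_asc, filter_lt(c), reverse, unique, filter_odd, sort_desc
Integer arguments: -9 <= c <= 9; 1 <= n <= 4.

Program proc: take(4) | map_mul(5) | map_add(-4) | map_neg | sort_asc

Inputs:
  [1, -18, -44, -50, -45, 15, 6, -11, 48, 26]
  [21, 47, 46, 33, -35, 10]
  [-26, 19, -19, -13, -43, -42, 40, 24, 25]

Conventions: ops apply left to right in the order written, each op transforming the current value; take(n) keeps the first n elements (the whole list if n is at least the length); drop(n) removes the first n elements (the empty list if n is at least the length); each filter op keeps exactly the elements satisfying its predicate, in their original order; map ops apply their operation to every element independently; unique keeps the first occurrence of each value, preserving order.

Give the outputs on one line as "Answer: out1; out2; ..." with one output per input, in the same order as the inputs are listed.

Execution, op by op:
  [1, -18, -44, -50, -45, 15, 6, -11, 48, 26] -> [1, -18, -44, -50] -> [5, -90, -220, -250] -> [1, -94, -224, -254] -> [-1, 94, 224, 254] -> [-1, 94, 224, 254]
  [21, 47, 46, 33, -35, 10] -> [21, 47, 46, 33] -> [105, 235, 230, 165] -> [101, 231, 226, 161] -> [-101, -231, -226, -161] -> [-231, -226, -161, -101]
  [-26, 19, -19, -13, -43, -42, 40, 24, 25] -> [-26, 19, -19, -13] -> [-130, 95, -95, -65] -> [-134, 91, -99, -69] -> [134, -91, 99, 69] -> [-91, 69, 99, 134]

[-1, 94, 224, 254]; [-231, -226, -161, -101]; [-91, 69, 99, 134]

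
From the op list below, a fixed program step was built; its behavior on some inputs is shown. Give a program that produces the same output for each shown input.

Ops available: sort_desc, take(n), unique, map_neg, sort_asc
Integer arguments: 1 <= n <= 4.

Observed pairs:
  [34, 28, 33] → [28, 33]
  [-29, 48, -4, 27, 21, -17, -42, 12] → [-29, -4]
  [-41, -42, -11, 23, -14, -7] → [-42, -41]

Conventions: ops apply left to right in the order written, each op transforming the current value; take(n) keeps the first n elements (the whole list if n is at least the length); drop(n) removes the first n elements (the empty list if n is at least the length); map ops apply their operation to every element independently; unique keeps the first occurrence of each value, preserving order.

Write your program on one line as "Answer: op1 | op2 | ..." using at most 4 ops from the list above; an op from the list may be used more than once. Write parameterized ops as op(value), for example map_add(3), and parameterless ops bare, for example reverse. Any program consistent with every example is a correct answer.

take(3) | sort_asc | take(2)

Check, running the answer program on each example:
  [34, 28, 33] -> [34, 28, 33] -> [28, 33, 34] -> [28, 33]
  [-29, 48, -4, 27, 21, -17, -42, 12] -> [-29, 48, -4] -> [-29, -4, 48] -> [-29, -4]
  [-41, -42, -11, 23, -14, -7] -> [-41, -42, -11] -> [-42, -41, -11] -> [-42, -41]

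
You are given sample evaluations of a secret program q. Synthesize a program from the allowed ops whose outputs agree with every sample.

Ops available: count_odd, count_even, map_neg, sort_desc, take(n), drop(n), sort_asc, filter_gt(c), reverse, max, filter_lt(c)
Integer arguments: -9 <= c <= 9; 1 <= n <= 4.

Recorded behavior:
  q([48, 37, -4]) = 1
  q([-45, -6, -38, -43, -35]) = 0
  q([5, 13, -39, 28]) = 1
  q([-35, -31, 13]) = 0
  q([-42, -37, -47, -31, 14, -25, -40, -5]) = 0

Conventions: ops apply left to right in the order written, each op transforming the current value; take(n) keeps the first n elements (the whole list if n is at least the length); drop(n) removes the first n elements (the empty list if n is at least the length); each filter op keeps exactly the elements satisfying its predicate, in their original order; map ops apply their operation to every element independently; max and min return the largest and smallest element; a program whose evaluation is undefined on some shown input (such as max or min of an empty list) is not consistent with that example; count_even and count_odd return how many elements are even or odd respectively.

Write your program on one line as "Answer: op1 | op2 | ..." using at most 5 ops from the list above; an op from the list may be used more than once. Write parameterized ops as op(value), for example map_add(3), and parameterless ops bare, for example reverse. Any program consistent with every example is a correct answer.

sort_asc | filter_gt(-4) | drop(1) | count_even

Check, running the answer program on each example:
  [48, 37, -4] -> [-4, 37, 48] -> [37, 48] -> [48] -> 1
  [-45, -6, -38, -43, -35] -> [-45, -43, -38, -35, -6] -> [] -> [] -> 0
  [5, 13, -39, 28] -> [-39, 5, 13, 28] -> [5, 13, 28] -> [13, 28] -> 1
  [-35, -31, 13] -> [-35, -31, 13] -> [13] -> [] -> 0
  [-42, -37, -47, -31, 14, -25, -40, -5] -> [-47, -42, -40, -37, -31, -25, -5, 14] -> [14] -> [] -> 0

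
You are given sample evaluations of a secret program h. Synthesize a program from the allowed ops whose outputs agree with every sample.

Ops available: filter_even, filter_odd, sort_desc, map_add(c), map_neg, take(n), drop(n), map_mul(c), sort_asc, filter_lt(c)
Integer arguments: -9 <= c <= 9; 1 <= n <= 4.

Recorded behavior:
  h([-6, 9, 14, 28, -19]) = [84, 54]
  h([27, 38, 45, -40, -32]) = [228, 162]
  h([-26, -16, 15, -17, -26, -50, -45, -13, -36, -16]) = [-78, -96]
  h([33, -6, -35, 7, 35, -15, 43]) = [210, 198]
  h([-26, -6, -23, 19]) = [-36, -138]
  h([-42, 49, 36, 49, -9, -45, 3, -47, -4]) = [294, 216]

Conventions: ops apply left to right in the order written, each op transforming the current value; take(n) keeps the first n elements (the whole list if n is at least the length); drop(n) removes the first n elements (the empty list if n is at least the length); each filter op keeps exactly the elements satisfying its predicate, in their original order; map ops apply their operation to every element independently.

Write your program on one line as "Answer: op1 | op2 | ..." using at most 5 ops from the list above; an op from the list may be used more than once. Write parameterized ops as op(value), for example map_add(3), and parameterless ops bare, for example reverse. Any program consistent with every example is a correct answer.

sort_desc | map_mul(6) | drop(1) | take(2)

Check, running the answer program on each example:
  [-6, 9, 14, 28, -19] -> [28, 14, 9, -6, -19] -> [168, 84, 54, -36, -114] -> [84, 54, -36, -114] -> [84, 54]
  [27, 38, 45, -40, -32] -> [45, 38, 27, -32, -40] -> [270, 228, 162, -192, -240] -> [228, 162, -192, -240] -> [228, 162]
  [-26, -16, 15, -17, -26, -50, -45, -13, -36, -16] -> [15, -13, -16, -16, -17, -26, -26, -36, -45, -50] -> [90, -78, -96, -96, -102, -156, -156, -216, -270, -300] -> [-78, -96, -96, -102, -156, -156, -216, -270, -300] -> [-78, -96]
  [33, -6, -35, 7, 35, -15, 43] -> [43, 35, 33, 7, -6, -15, -35] -> [258, 210, 198, 42, -36, -90, -210] -> [210, 198, 42, -36, -90, -210] -> [210, 198]
  [-26, -6, -23, 19] -> [19, -6, -23, -26] -> [114, -36, -138, -156] -> [-36, -138, -156] -> [-36, -138]
  [-42, 49, 36, 49, -9, -45, 3, -47, -4] -> [49, 49, 36, 3, -4, -9, -42, -45, -47] -> [294, 294, 216, 18, -24, -54, -252, -270, -282] -> [294, 216, 18, -24, -54, -252, -270, -282] -> [294, 216]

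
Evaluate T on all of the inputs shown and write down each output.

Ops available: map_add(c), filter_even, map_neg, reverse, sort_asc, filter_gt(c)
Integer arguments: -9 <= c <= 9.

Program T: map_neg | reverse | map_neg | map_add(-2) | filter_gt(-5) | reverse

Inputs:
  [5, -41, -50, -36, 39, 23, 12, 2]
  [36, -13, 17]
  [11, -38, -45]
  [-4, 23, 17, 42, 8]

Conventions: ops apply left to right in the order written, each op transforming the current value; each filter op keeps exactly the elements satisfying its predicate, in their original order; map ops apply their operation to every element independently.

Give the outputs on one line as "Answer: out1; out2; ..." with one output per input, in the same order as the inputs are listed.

Execution, op by op:
  [5, -41, -50, -36, 39, 23, 12, 2] -> [-5, 41, 50, 36, -39, -23, -12, -2] -> [-2, -12, -23, -39, 36, 50, 41, -5] -> [2, 12, 23, 39, -36, -50, -41, 5] -> [0, 10, 21, 37, -38, -52, -43, 3] -> [0, 10, 21, 37, 3] -> [3, 37, 21, 10, 0]
  [36, -13, 17] -> [-36, 13, -17] -> [-17, 13, -36] -> [17, -13, 36] -> [15, -15, 34] -> [15, 34] -> [34, 15]
  [11, -38, -45] -> [-11, 38, 45] -> [45, 38, -11] -> [-45, -38, 11] -> [-47, -40, 9] -> [9] -> [9]
  [-4, 23, 17, 42, 8] -> [4, -23, -17, -42, -8] -> [-8, -42, -17, -23, 4] -> [8, 42, 17, 23, -4] -> [6, 40, 15, 21, -6] -> [6, 40, 15, 21] -> [21, 15, 40, 6]

[3, 37, 21, 10, 0]; [34, 15]; [9]; [21, 15, 40, 6]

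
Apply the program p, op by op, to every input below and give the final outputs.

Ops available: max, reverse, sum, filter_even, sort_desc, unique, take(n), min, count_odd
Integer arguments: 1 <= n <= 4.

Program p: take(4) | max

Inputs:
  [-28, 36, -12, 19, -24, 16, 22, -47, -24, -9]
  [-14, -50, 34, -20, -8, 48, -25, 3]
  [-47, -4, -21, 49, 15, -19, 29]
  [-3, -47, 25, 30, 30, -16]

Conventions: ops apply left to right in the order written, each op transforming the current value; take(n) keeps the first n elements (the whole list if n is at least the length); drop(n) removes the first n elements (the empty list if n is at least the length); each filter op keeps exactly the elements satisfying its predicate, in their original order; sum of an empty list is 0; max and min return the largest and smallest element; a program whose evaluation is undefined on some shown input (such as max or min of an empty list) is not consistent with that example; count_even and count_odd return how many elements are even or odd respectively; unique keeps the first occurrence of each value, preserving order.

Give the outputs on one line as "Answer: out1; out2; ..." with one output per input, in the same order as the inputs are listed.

36; 34; 49; 30

Execution, op by op:
  [-28, 36, -12, 19, -24, 16, 22, -47, -24, -9] -> [-28, 36, -12, 19] -> 36
  [-14, -50, 34, -20, -8, 48, -25, 3] -> [-14, -50, 34, -20] -> 34
  [-47, -4, -21, 49, 15, -19, 29] -> [-47, -4, -21, 49] -> 49
  [-3, -47, 25, 30, 30, -16] -> [-3, -47, 25, 30] -> 30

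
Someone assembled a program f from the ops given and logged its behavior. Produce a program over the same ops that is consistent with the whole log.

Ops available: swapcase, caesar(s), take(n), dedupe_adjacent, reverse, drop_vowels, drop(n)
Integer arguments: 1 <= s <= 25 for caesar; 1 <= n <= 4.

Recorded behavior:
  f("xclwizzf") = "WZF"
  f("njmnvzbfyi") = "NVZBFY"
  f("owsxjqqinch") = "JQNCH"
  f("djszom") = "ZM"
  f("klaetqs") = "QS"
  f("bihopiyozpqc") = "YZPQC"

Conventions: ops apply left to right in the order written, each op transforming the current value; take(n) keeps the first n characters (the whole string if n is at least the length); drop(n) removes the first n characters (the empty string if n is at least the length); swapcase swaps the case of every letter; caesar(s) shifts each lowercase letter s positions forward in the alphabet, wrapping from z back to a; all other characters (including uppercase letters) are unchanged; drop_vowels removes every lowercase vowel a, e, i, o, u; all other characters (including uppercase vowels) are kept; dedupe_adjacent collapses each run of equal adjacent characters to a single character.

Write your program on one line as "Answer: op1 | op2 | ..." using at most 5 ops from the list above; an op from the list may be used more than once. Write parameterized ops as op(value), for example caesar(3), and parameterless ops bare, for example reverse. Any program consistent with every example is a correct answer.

drop_vowels | swapcase | drop(3) | dedupe_adjacent

Check, running the answer program on each example:
  "xclwizzf" -> "xclwzzf" -> "XCLWZZF" -> "WZZF" -> "WZF"
  "njmnvzbfyi" -> "njmnvzbfy" -> "NJMNVZBFY" -> "NVZBFY" -> "NVZBFY"
  "owsxjqqinch" -> "wsxjqqnch" -> "WSXJQQNCH" -> "JQQNCH" -> "JQNCH"
  "djszom" -> "djszm" -> "DJSZM" -> "ZM" -> "ZM"
  "klaetqs" -> "kltqs" -> "KLTQS" -> "QS" -> "QS"
  "bihopiyozpqc" -> "bhpyzpqc" -> "BHPYZPQC" -> "YZPQC" -> "YZPQC"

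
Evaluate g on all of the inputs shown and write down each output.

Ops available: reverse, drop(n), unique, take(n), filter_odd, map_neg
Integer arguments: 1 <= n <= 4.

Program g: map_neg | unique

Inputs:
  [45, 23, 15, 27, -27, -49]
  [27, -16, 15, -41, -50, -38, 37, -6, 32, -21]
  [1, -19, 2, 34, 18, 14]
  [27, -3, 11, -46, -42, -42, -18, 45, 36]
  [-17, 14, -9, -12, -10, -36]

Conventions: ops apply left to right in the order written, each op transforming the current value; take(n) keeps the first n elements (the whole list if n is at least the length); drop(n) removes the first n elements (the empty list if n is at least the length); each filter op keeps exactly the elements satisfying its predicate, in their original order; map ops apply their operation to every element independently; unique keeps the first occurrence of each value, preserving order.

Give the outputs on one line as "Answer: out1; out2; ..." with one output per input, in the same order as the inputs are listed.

[-45, -23, -15, -27, 27, 49]; [-27, 16, -15, 41, 50, 38, -37, 6, -32, 21]; [-1, 19, -2, -34, -18, -14]; [-27, 3, -11, 46, 42, 18, -45, -36]; [17, -14, 9, 12, 10, 36]

Execution, op by op:
  [45, 23, 15, 27, -27, -49] -> [-45, -23, -15, -27, 27, 49] -> [-45, -23, -15, -27, 27, 49]
  [27, -16, 15, -41, -50, -38, 37, -6, 32, -21] -> [-27, 16, -15, 41, 50, 38, -37, 6, -32, 21] -> [-27, 16, -15, 41, 50, 38, -37, 6, -32, 21]
  [1, -19, 2, 34, 18, 14] -> [-1, 19, -2, -34, -18, -14] -> [-1, 19, -2, -34, -18, -14]
  [27, -3, 11, -46, -42, -42, -18, 45, 36] -> [-27, 3, -11, 46, 42, 42, 18, -45, -36] -> [-27, 3, -11, 46, 42, 18, -45, -36]
  [-17, 14, -9, -12, -10, -36] -> [17, -14, 9, 12, 10, 36] -> [17, -14, 9, 12, 10, 36]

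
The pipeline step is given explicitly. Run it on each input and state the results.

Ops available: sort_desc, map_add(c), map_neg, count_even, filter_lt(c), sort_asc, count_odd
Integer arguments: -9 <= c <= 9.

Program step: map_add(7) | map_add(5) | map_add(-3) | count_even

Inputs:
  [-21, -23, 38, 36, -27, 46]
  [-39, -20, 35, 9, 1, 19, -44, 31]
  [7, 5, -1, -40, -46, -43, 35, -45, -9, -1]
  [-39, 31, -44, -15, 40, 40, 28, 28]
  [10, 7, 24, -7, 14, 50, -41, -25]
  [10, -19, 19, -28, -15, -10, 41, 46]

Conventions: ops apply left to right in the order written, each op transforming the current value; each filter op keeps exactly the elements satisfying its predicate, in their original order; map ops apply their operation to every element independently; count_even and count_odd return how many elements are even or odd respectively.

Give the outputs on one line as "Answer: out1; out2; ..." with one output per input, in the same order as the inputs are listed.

Execution, op by op:
  [-21, -23, 38, 36, -27, 46] -> [-14, -16, 45, 43, -20, 53] -> [-9, -11, 50, 48, -15, 58] -> [-12, -14, 47, 45, -18, 55] -> 3
  [-39, -20, 35, 9, 1, 19, -44, 31] -> [-32, -13, 42, 16, 8, 26, -37, 38] -> [-27, -8, 47, 21, 13, 31, -32, 43] -> [-30, -11, 44, 18, 10, 28, -35, 40] -> 6
  [7, 5, -1, -40, -46, -43, 35, -45, -9, -1] -> [14, 12, 6, -33, -39, -36, 42, -38, -2, 6] -> [19, 17, 11, -28, -34, -31, 47, -33, 3, 11] -> [16, 14, 8, -31, -37, -34, 44, -36, 0, 8] -> 8
  [-39, 31, -44, -15, 40, 40, 28, 28] -> [-32, 38, -37, -8, 47, 47, 35, 35] -> [-27, 43, -32, -3, 52, 52, 40, 40] -> [-30, 40, -35, -6, 49, 49, 37, 37] -> 3
  [10, 7, 24, -7, 14, 50, -41, -25] -> [17, 14, 31, 0, 21, 57, -34, -18] -> [22, 19, 36, 5, 26, 62, -29, -13] -> [19, 16, 33, 2, 23, 59, -32, -16] -> 4
  [10, -19, 19, -28, -15, -10, 41, 46] -> [17, -12, 26, -21, -8, -3, 48, 53] -> [22, -7, 31, -16, -3, 2, 53, 58] -> [19, -10, 28, -19, -6, -1, 50, 55] -> 4

3; 6; 8; 3; 4; 4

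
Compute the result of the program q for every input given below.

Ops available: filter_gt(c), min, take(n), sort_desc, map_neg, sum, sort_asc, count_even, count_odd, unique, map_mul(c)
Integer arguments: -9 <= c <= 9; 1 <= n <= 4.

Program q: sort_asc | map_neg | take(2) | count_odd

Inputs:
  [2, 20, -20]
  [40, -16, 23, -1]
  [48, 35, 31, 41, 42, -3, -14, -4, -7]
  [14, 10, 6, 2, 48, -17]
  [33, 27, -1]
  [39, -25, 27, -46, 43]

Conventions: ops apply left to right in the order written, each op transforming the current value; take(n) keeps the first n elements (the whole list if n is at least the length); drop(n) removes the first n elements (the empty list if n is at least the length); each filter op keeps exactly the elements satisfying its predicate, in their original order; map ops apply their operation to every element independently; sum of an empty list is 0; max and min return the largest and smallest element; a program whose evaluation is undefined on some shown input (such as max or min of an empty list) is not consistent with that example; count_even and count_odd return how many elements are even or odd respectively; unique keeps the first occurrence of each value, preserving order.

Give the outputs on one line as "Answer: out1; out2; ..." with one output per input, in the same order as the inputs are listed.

0; 1; 1; 1; 2; 1

Execution, op by op:
  [2, 20, -20] -> [-20, 2, 20] -> [20, -2, -20] -> [20, -2] -> 0
  [40, -16, 23, -1] -> [-16, -1, 23, 40] -> [16, 1, -23, -40] -> [16, 1] -> 1
  [48, 35, 31, 41, 42, -3, -14, -4, -7] -> [-14, -7, -4, -3, 31, 35, 41, 42, 48] -> [14, 7, 4, 3, -31, -35, -41, -42, -48] -> [14, 7] -> 1
  [14, 10, 6, 2, 48, -17] -> [-17, 2, 6, 10, 14, 48] -> [17, -2, -6, -10, -14, -48] -> [17, -2] -> 1
  [33, 27, -1] -> [-1, 27, 33] -> [1, -27, -33] -> [1, -27] -> 2
  [39, -25, 27, -46, 43] -> [-46, -25, 27, 39, 43] -> [46, 25, -27, -39, -43] -> [46, 25] -> 1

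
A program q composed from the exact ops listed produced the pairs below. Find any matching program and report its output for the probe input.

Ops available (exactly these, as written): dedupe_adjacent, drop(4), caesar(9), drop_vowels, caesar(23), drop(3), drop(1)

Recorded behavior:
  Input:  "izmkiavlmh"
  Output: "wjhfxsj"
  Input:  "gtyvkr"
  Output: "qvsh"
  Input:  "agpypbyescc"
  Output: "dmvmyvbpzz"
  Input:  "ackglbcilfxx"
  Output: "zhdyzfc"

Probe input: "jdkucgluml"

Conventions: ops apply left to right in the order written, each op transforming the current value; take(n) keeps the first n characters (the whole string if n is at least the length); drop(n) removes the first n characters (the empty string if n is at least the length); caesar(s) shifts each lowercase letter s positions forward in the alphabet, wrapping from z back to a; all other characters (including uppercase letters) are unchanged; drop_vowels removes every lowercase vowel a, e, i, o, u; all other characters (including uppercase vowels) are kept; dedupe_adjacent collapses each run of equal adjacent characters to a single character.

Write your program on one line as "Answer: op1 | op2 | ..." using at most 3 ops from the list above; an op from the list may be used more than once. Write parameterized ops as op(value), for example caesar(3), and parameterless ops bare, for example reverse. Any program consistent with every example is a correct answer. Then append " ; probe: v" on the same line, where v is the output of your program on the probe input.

caesar(23) | drop_vowels | drop(1) ; probe: "hrzdrj"

Check, running the answer program on each example:
  "izmkiavlmh" -> "fwjhfxsije" -> "fwjhfxsj" -> "wjhfxsj"
  "gtyvkr" -> "dqvsho" -> "dqvsh" -> "qvsh"
  "agpypbyescc" -> "xdmvmyvbpzz" -> "xdmvmyvbpzz" -> "dmvmyvbpzz"
  "ackglbcilfxx" -> "xzhdiyzficuu" -> "xzhdyzfc" -> "zhdyzfc"
  probe: "jdkucgluml" -> "gahrzdirji" -> "ghrzdrj" -> "hrzdrj"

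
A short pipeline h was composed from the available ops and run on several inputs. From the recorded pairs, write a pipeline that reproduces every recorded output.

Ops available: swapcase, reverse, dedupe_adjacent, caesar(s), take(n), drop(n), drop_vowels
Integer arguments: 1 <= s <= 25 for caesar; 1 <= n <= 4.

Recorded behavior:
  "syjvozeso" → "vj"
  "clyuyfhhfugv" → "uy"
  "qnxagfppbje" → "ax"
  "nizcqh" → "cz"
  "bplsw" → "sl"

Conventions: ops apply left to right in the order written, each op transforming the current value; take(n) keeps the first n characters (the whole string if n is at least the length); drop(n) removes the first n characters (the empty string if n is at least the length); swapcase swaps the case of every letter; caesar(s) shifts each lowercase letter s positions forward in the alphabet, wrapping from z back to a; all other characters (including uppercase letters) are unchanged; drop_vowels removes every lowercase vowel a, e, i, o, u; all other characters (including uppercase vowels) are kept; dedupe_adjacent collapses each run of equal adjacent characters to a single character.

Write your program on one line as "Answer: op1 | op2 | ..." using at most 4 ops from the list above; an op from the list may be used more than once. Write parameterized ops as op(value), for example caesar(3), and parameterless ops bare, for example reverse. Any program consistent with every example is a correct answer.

take(4) | reverse | take(2)

Check, running the answer program on each example:
  "syjvozeso" -> "syjv" -> "vjys" -> "vj"
  "clyuyfhhfugv" -> "clyu" -> "uylc" -> "uy"
  "qnxagfppbje" -> "qnxa" -> "axnq" -> "ax"
  "nizcqh" -> "nizc" -> "czin" -> "cz"
  "bplsw" -> "bpls" -> "slpb" -> "sl"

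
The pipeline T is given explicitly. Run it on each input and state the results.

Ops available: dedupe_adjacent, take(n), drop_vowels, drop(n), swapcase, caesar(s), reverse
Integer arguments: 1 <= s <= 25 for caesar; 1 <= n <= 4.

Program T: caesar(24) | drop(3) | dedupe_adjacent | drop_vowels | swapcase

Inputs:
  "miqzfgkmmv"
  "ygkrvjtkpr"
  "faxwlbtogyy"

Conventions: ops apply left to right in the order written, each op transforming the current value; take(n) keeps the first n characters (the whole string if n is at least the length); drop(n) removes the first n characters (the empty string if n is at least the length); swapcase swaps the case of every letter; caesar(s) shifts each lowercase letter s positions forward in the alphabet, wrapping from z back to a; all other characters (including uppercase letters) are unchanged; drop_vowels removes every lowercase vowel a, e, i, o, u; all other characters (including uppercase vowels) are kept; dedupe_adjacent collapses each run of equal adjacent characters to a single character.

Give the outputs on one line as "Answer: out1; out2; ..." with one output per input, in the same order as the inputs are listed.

"XDKT"; "PTHRNP"; "JZRMW"

Execution, op by op:
  "miqzfgkmmv" -> "kgoxdeikkt" -> "xdeikkt" -> "xdeikt" -> "xdkt" -> "XDKT"
  "ygkrvjtkpr" -> "weipthrinp" -> "pthrinp" -> "pthrinp" -> "pthrnp" -> "PTHRNP"
  "faxwlbtogyy" -> "dyvujzrmeww" -> "ujzrmeww" -> "ujzrmew" -> "jzrmw" -> "JZRMW"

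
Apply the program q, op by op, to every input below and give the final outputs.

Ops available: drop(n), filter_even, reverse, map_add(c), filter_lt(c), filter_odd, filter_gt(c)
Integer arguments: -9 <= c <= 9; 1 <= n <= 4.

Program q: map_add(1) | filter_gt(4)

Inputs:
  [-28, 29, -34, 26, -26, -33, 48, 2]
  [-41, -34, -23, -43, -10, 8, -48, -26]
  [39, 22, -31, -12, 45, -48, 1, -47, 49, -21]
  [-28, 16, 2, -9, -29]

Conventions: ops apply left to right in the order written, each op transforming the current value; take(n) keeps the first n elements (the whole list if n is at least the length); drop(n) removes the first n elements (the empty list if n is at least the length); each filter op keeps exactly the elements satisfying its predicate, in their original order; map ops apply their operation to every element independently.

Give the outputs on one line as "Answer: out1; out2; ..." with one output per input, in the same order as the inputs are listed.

[30, 27, 49]; [9]; [40, 23, 46, 50]; [17]

Execution, op by op:
  [-28, 29, -34, 26, -26, -33, 48, 2] -> [-27, 30, -33, 27, -25, -32, 49, 3] -> [30, 27, 49]
  [-41, -34, -23, -43, -10, 8, -48, -26] -> [-40, -33, -22, -42, -9, 9, -47, -25] -> [9]
  [39, 22, -31, -12, 45, -48, 1, -47, 49, -21] -> [40, 23, -30, -11, 46, -47, 2, -46, 50, -20] -> [40, 23, 46, 50]
  [-28, 16, 2, -9, -29] -> [-27, 17, 3, -8, -28] -> [17]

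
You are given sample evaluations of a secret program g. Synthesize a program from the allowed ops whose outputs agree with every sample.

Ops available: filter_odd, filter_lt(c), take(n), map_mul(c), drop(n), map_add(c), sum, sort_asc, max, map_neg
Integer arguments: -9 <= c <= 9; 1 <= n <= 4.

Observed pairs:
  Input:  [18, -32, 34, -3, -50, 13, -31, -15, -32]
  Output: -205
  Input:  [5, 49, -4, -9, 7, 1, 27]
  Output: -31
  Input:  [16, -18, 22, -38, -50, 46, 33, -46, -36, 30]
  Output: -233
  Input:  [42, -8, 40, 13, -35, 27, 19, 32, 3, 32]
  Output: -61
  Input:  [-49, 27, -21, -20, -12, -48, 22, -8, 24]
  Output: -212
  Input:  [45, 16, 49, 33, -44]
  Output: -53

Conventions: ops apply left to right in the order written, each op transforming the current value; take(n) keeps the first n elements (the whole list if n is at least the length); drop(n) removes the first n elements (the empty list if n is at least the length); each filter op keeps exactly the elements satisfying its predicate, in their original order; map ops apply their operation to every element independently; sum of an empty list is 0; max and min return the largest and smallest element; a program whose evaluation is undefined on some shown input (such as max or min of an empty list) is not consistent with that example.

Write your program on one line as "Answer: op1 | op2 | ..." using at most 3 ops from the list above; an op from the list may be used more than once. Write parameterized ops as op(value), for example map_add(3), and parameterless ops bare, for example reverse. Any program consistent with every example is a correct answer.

filter_lt(-3) | map_add(-9) | sum

Check, running the answer program on each example:
  [18, -32, 34, -3, -50, 13, -31, -15, -32] -> [-32, -50, -31, -15, -32] -> [-41, -59, -40, -24, -41] -> -205
  [5, 49, -4, -9, 7, 1, 27] -> [-4, -9] -> [-13, -18] -> -31
  [16, -18, 22, -38, -50, 46, 33, -46, -36, 30] -> [-18, -38, -50, -46, -36] -> [-27, -47, -59, -55, -45] -> -233
  [42, -8, 40, 13, -35, 27, 19, 32, 3, 32] -> [-8, -35] -> [-17, -44] -> -61
  [-49, 27, -21, -20, -12, -48, 22, -8, 24] -> [-49, -21, -20, -12, -48, -8] -> [-58, -30, -29, -21, -57, -17] -> -212
  [45, 16, 49, 33, -44] -> [-44] -> [-53] -> -53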